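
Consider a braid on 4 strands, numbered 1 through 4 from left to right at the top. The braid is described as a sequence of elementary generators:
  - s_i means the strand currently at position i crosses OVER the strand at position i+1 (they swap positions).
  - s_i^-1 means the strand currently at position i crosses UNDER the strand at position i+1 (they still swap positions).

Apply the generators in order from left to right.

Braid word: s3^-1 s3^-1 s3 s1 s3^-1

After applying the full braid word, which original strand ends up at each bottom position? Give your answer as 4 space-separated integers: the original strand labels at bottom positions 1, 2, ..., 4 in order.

Gen 1 (s3^-1): strand 3 crosses under strand 4. Perm now: [1 2 4 3]
Gen 2 (s3^-1): strand 4 crosses under strand 3. Perm now: [1 2 3 4]
Gen 3 (s3): strand 3 crosses over strand 4. Perm now: [1 2 4 3]
Gen 4 (s1): strand 1 crosses over strand 2. Perm now: [2 1 4 3]
Gen 5 (s3^-1): strand 4 crosses under strand 3. Perm now: [2 1 3 4]

Answer: 2 1 3 4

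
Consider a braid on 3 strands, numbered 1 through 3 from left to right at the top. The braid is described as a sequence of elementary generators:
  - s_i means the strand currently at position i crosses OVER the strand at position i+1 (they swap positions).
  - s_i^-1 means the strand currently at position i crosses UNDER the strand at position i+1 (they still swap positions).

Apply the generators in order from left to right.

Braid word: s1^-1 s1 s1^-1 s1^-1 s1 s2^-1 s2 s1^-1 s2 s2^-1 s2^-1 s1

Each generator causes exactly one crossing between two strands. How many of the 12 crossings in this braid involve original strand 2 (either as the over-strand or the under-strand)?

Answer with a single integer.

Gen 1: crossing 1x2. Involves strand 2? yes. Count so far: 1
Gen 2: crossing 2x1. Involves strand 2? yes. Count so far: 2
Gen 3: crossing 1x2. Involves strand 2? yes. Count so far: 3
Gen 4: crossing 2x1. Involves strand 2? yes. Count so far: 4
Gen 5: crossing 1x2. Involves strand 2? yes. Count so far: 5
Gen 6: crossing 1x3. Involves strand 2? no. Count so far: 5
Gen 7: crossing 3x1. Involves strand 2? no. Count so far: 5
Gen 8: crossing 2x1. Involves strand 2? yes. Count so far: 6
Gen 9: crossing 2x3. Involves strand 2? yes. Count so far: 7
Gen 10: crossing 3x2. Involves strand 2? yes. Count so far: 8
Gen 11: crossing 2x3. Involves strand 2? yes. Count so far: 9
Gen 12: crossing 1x3. Involves strand 2? no. Count so far: 9

Answer: 9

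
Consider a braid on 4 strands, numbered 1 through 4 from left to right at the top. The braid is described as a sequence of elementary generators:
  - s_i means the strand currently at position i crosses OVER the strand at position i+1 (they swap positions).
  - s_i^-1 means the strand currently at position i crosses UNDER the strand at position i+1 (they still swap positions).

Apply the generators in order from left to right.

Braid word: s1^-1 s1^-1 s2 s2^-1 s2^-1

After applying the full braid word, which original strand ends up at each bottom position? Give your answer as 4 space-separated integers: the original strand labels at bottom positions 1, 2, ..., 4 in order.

Gen 1 (s1^-1): strand 1 crosses under strand 2. Perm now: [2 1 3 4]
Gen 2 (s1^-1): strand 2 crosses under strand 1. Perm now: [1 2 3 4]
Gen 3 (s2): strand 2 crosses over strand 3. Perm now: [1 3 2 4]
Gen 4 (s2^-1): strand 3 crosses under strand 2. Perm now: [1 2 3 4]
Gen 5 (s2^-1): strand 2 crosses under strand 3. Perm now: [1 3 2 4]

Answer: 1 3 2 4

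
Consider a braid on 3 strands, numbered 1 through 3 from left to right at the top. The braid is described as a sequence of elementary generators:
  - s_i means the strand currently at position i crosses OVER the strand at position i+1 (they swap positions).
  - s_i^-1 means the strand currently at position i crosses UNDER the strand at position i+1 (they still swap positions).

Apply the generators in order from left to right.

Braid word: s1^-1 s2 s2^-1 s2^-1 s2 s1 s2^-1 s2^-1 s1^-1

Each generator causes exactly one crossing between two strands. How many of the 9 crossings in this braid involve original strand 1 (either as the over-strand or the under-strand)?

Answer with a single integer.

Answer: 7

Derivation:
Gen 1: crossing 1x2. Involves strand 1? yes. Count so far: 1
Gen 2: crossing 1x3. Involves strand 1? yes. Count so far: 2
Gen 3: crossing 3x1. Involves strand 1? yes. Count so far: 3
Gen 4: crossing 1x3. Involves strand 1? yes. Count so far: 4
Gen 5: crossing 3x1. Involves strand 1? yes. Count so far: 5
Gen 6: crossing 2x1. Involves strand 1? yes. Count so far: 6
Gen 7: crossing 2x3. Involves strand 1? no. Count so far: 6
Gen 8: crossing 3x2. Involves strand 1? no. Count so far: 6
Gen 9: crossing 1x2. Involves strand 1? yes. Count so far: 7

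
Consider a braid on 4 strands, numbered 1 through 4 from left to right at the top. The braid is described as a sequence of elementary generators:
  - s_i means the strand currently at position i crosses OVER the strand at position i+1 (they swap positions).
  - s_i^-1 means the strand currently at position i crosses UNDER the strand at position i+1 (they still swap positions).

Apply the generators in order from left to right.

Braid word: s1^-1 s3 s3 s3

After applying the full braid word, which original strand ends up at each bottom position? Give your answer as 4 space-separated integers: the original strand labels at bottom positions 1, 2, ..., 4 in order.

Answer: 2 1 4 3

Derivation:
Gen 1 (s1^-1): strand 1 crosses under strand 2. Perm now: [2 1 3 4]
Gen 2 (s3): strand 3 crosses over strand 4. Perm now: [2 1 4 3]
Gen 3 (s3): strand 4 crosses over strand 3. Perm now: [2 1 3 4]
Gen 4 (s3): strand 3 crosses over strand 4. Perm now: [2 1 4 3]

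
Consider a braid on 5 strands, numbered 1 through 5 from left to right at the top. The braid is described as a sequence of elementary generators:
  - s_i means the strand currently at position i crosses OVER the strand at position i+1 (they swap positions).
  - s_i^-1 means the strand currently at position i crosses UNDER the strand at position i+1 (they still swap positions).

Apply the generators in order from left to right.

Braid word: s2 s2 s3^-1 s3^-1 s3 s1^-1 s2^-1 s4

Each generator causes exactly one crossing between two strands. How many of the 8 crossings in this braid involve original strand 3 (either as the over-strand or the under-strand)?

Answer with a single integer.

Gen 1: crossing 2x3. Involves strand 3? yes. Count so far: 1
Gen 2: crossing 3x2. Involves strand 3? yes. Count so far: 2
Gen 3: crossing 3x4. Involves strand 3? yes. Count so far: 3
Gen 4: crossing 4x3. Involves strand 3? yes. Count so far: 4
Gen 5: crossing 3x4. Involves strand 3? yes. Count so far: 5
Gen 6: crossing 1x2. Involves strand 3? no. Count so far: 5
Gen 7: crossing 1x4. Involves strand 3? no. Count so far: 5
Gen 8: crossing 3x5. Involves strand 3? yes. Count so far: 6

Answer: 6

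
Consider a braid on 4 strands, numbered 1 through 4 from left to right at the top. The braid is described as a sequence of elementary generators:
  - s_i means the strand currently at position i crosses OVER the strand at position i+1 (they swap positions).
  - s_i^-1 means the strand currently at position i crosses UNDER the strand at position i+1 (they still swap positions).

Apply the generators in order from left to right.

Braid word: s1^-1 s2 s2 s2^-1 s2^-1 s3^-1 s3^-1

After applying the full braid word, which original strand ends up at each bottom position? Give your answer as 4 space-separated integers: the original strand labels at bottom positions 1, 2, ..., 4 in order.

Gen 1 (s1^-1): strand 1 crosses under strand 2. Perm now: [2 1 3 4]
Gen 2 (s2): strand 1 crosses over strand 3. Perm now: [2 3 1 4]
Gen 3 (s2): strand 3 crosses over strand 1. Perm now: [2 1 3 4]
Gen 4 (s2^-1): strand 1 crosses under strand 3. Perm now: [2 3 1 4]
Gen 5 (s2^-1): strand 3 crosses under strand 1. Perm now: [2 1 3 4]
Gen 6 (s3^-1): strand 3 crosses under strand 4. Perm now: [2 1 4 3]
Gen 7 (s3^-1): strand 4 crosses under strand 3. Perm now: [2 1 3 4]

Answer: 2 1 3 4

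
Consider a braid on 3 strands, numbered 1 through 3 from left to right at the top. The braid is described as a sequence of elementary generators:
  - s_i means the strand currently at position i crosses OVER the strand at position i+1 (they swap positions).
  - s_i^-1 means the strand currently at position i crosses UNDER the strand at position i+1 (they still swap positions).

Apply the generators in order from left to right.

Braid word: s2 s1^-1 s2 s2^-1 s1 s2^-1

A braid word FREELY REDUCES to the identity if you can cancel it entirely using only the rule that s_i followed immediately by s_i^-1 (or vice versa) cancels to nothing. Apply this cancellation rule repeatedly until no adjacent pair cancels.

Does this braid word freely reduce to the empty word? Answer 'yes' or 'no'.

Answer: yes

Derivation:
Gen 1 (s2): push. Stack: [s2]
Gen 2 (s1^-1): push. Stack: [s2 s1^-1]
Gen 3 (s2): push. Stack: [s2 s1^-1 s2]
Gen 4 (s2^-1): cancels prior s2. Stack: [s2 s1^-1]
Gen 5 (s1): cancels prior s1^-1. Stack: [s2]
Gen 6 (s2^-1): cancels prior s2. Stack: []
Reduced word: (empty)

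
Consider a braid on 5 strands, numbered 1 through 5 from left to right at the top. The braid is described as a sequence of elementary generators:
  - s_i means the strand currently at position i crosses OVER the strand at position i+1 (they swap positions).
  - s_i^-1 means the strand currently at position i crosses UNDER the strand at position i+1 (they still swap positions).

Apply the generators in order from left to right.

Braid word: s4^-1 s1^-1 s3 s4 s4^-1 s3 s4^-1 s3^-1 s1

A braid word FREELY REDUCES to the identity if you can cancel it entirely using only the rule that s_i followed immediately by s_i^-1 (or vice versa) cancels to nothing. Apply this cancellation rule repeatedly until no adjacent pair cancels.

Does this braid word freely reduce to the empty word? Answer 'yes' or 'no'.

Answer: no

Derivation:
Gen 1 (s4^-1): push. Stack: [s4^-1]
Gen 2 (s1^-1): push. Stack: [s4^-1 s1^-1]
Gen 3 (s3): push. Stack: [s4^-1 s1^-1 s3]
Gen 4 (s4): push. Stack: [s4^-1 s1^-1 s3 s4]
Gen 5 (s4^-1): cancels prior s4. Stack: [s4^-1 s1^-1 s3]
Gen 6 (s3): push. Stack: [s4^-1 s1^-1 s3 s3]
Gen 7 (s4^-1): push. Stack: [s4^-1 s1^-1 s3 s3 s4^-1]
Gen 8 (s3^-1): push. Stack: [s4^-1 s1^-1 s3 s3 s4^-1 s3^-1]
Gen 9 (s1): push. Stack: [s4^-1 s1^-1 s3 s3 s4^-1 s3^-1 s1]
Reduced word: s4^-1 s1^-1 s3 s3 s4^-1 s3^-1 s1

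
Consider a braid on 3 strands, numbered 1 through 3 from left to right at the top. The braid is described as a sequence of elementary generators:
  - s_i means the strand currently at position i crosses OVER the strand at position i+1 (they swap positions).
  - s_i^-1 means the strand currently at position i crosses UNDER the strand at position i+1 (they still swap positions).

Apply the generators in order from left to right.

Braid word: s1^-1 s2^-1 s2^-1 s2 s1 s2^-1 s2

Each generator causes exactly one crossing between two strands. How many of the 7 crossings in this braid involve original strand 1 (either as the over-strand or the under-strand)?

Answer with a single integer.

Answer: 6

Derivation:
Gen 1: crossing 1x2. Involves strand 1? yes. Count so far: 1
Gen 2: crossing 1x3. Involves strand 1? yes. Count so far: 2
Gen 3: crossing 3x1. Involves strand 1? yes. Count so far: 3
Gen 4: crossing 1x3. Involves strand 1? yes. Count so far: 4
Gen 5: crossing 2x3. Involves strand 1? no. Count so far: 4
Gen 6: crossing 2x1. Involves strand 1? yes. Count so far: 5
Gen 7: crossing 1x2. Involves strand 1? yes. Count so far: 6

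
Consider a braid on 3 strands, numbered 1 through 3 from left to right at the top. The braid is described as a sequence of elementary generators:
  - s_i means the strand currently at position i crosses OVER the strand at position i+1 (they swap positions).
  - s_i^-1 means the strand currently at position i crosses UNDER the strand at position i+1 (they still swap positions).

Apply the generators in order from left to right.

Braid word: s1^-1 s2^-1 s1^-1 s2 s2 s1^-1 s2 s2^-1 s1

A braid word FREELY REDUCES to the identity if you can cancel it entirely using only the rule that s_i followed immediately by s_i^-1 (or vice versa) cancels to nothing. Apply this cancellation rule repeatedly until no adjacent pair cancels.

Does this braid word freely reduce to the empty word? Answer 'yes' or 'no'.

Answer: no

Derivation:
Gen 1 (s1^-1): push. Stack: [s1^-1]
Gen 2 (s2^-1): push. Stack: [s1^-1 s2^-1]
Gen 3 (s1^-1): push. Stack: [s1^-1 s2^-1 s1^-1]
Gen 4 (s2): push. Stack: [s1^-1 s2^-1 s1^-1 s2]
Gen 5 (s2): push. Stack: [s1^-1 s2^-1 s1^-1 s2 s2]
Gen 6 (s1^-1): push. Stack: [s1^-1 s2^-1 s1^-1 s2 s2 s1^-1]
Gen 7 (s2): push. Stack: [s1^-1 s2^-1 s1^-1 s2 s2 s1^-1 s2]
Gen 8 (s2^-1): cancels prior s2. Stack: [s1^-1 s2^-1 s1^-1 s2 s2 s1^-1]
Gen 9 (s1): cancels prior s1^-1. Stack: [s1^-1 s2^-1 s1^-1 s2 s2]
Reduced word: s1^-1 s2^-1 s1^-1 s2 s2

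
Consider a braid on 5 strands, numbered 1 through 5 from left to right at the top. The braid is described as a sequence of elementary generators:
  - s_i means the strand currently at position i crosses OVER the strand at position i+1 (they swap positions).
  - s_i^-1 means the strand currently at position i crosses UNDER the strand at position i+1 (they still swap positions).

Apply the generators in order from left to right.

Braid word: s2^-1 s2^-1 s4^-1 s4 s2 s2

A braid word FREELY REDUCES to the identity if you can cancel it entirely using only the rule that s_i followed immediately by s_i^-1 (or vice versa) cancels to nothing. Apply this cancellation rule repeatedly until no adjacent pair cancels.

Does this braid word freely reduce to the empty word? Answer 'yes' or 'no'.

Answer: yes

Derivation:
Gen 1 (s2^-1): push. Stack: [s2^-1]
Gen 2 (s2^-1): push. Stack: [s2^-1 s2^-1]
Gen 3 (s4^-1): push. Stack: [s2^-1 s2^-1 s4^-1]
Gen 4 (s4): cancels prior s4^-1. Stack: [s2^-1 s2^-1]
Gen 5 (s2): cancels prior s2^-1. Stack: [s2^-1]
Gen 6 (s2): cancels prior s2^-1. Stack: []
Reduced word: (empty)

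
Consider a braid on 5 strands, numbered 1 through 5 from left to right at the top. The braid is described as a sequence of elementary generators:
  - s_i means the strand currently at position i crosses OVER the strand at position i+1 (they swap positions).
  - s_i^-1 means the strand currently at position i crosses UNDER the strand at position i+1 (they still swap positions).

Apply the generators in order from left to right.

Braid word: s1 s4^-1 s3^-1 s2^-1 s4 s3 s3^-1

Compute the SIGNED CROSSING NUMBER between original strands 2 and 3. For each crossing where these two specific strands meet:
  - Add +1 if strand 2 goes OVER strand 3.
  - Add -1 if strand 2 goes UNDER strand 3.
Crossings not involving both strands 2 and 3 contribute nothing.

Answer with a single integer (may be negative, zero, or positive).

Answer: 0

Derivation:
Gen 1: crossing 1x2. Both 2&3? no. Sum: 0
Gen 2: crossing 4x5. Both 2&3? no. Sum: 0
Gen 3: crossing 3x5. Both 2&3? no. Sum: 0
Gen 4: crossing 1x5. Both 2&3? no. Sum: 0
Gen 5: crossing 3x4. Both 2&3? no. Sum: 0
Gen 6: crossing 1x4. Both 2&3? no. Sum: 0
Gen 7: crossing 4x1. Both 2&3? no. Sum: 0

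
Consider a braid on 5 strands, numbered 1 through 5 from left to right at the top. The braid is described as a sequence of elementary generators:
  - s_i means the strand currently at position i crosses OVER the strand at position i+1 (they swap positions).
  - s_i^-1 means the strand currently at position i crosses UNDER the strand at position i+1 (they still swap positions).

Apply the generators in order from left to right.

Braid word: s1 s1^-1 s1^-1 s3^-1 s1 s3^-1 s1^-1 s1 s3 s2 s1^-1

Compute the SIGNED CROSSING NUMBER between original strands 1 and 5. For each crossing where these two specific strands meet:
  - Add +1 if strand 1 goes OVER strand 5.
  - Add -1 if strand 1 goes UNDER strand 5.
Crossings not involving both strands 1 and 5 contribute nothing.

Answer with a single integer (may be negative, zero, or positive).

Gen 1: crossing 1x2. Both 1&5? no. Sum: 0
Gen 2: crossing 2x1. Both 1&5? no. Sum: 0
Gen 3: crossing 1x2. Both 1&5? no. Sum: 0
Gen 4: crossing 3x4. Both 1&5? no. Sum: 0
Gen 5: crossing 2x1. Both 1&5? no. Sum: 0
Gen 6: crossing 4x3. Both 1&5? no. Sum: 0
Gen 7: crossing 1x2. Both 1&5? no. Sum: 0
Gen 8: crossing 2x1. Both 1&5? no. Sum: 0
Gen 9: crossing 3x4. Both 1&5? no. Sum: 0
Gen 10: crossing 2x4. Both 1&5? no. Sum: 0
Gen 11: crossing 1x4. Both 1&5? no. Sum: 0

Answer: 0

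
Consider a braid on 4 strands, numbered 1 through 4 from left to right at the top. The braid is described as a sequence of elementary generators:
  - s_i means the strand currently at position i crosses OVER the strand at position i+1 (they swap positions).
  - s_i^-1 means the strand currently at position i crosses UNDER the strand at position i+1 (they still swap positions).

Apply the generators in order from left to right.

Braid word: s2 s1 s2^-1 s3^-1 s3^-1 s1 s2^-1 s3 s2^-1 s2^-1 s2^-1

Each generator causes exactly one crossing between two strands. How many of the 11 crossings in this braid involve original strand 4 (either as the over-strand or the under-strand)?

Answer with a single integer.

Answer: 6

Derivation:
Gen 1: crossing 2x3. Involves strand 4? no. Count so far: 0
Gen 2: crossing 1x3. Involves strand 4? no. Count so far: 0
Gen 3: crossing 1x2. Involves strand 4? no. Count so far: 0
Gen 4: crossing 1x4. Involves strand 4? yes. Count so far: 1
Gen 5: crossing 4x1. Involves strand 4? yes. Count so far: 2
Gen 6: crossing 3x2. Involves strand 4? no. Count so far: 2
Gen 7: crossing 3x1. Involves strand 4? no. Count so far: 2
Gen 8: crossing 3x4. Involves strand 4? yes. Count so far: 3
Gen 9: crossing 1x4. Involves strand 4? yes. Count so far: 4
Gen 10: crossing 4x1. Involves strand 4? yes. Count so far: 5
Gen 11: crossing 1x4. Involves strand 4? yes. Count so far: 6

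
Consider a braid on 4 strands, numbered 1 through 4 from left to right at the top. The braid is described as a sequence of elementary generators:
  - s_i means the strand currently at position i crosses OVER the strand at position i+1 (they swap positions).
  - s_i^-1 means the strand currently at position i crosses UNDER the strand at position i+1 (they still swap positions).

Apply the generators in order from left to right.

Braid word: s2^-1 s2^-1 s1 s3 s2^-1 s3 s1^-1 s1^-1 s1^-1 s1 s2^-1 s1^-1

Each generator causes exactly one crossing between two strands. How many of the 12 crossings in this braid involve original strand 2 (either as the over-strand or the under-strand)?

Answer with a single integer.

Answer: 8

Derivation:
Gen 1: crossing 2x3. Involves strand 2? yes. Count so far: 1
Gen 2: crossing 3x2. Involves strand 2? yes. Count so far: 2
Gen 3: crossing 1x2. Involves strand 2? yes. Count so far: 3
Gen 4: crossing 3x4. Involves strand 2? no. Count so far: 3
Gen 5: crossing 1x4. Involves strand 2? no. Count so far: 3
Gen 6: crossing 1x3. Involves strand 2? no. Count so far: 3
Gen 7: crossing 2x4. Involves strand 2? yes. Count so far: 4
Gen 8: crossing 4x2. Involves strand 2? yes. Count so far: 5
Gen 9: crossing 2x4. Involves strand 2? yes. Count so far: 6
Gen 10: crossing 4x2. Involves strand 2? yes. Count so far: 7
Gen 11: crossing 4x3. Involves strand 2? no. Count so far: 7
Gen 12: crossing 2x3. Involves strand 2? yes. Count so far: 8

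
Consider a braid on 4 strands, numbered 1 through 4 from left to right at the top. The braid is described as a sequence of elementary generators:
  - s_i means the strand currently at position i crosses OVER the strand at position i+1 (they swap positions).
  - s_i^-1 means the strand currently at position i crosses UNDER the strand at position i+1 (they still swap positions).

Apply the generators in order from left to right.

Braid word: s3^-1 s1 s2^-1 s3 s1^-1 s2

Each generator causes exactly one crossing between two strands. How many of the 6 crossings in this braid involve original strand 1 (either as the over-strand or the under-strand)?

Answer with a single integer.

Answer: 3

Derivation:
Gen 1: crossing 3x4. Involves strand 1? no. Count so far: 0
Gen 2: crossing 1x2. Involves strand 1? yes. Count so far: 1
Gen 3: crossing 1x4. Involves strand 1? yes. Count so far: 2
Gen 4: crossing 1x3. Involves strand 1? yes. Count so far: 3
Gen 5: crossing 2x4. Involves strand 1? no. Count so far: 3
Gen 6: crossing 2x3. Involves strand 1? no. Count so far: 3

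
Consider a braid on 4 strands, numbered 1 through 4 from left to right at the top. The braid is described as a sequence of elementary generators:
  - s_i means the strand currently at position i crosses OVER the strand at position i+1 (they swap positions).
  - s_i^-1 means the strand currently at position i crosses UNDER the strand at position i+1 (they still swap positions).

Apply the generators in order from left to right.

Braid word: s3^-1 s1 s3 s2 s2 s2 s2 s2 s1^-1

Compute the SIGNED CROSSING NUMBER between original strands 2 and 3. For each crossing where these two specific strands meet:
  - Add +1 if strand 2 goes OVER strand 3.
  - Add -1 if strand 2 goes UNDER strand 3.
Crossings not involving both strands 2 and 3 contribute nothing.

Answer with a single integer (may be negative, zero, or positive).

Gen 1: crossing 3x4. Both 2&3? no. Sum: 0
Gen 2: crossing 1x2. Both 2&3? no. Sum: 0
Gen 3: crossing 4x3. Both 2&3? no. Sum: 0
Gen 4: crossing 1x3. Both 2&3? no. Sum: 0
Gen 5: crossing 3x1. Both 2&3? no. Sum: 0
Gen 6: crossing 1x3. Both 2&3? no. Sum: 0
Gen 7: crossing 3x1. Both 2&3? no. Sum: 0
Gen 8: crossing 1x3. Both 2&3? no. Sum: 0
Gen 9: 2 under 3. Both 2&3? yes. Contrib: -1. Sum: -1

Answer: -1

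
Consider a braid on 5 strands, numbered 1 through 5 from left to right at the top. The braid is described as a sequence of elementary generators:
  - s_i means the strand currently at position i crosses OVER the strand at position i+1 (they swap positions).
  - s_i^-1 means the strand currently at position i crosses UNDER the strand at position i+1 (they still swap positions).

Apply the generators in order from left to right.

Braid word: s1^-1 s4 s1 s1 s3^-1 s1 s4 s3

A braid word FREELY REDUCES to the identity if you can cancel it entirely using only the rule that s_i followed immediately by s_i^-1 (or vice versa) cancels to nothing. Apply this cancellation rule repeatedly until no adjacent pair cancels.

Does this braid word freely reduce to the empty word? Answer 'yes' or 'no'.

Gen 1 (s1^-1): push. Stack: [s1^-1]
Gen 2 (s4): push. Stack: [s1^-1 s4]
Gen 3 (s1): push. Stack: [s1^-1 s4 s1]
Gen 4 (s1): push. Stack: [s1^-1 s4 s1 s1]
Gen 5 (s3^-1): push. Stack: [s1^-1 s4 s1 s1 s3^-1]
Gen 6 (s1): push. Stack: [s1^-1 s4 s1 s1 s3^-1 s1]
Gen 7 (s4): push. Stack: [s1^-1 s4 s1 s1 s3^-1 s1 s4]
Gen 8 (s3): push. Stack: [s1^-1 s4 s1 s1 s3^-1 s1 s4 s3]
Reduced word: s1^-1 s4 s1 s1 s3^-1 s1 s4 s3

Answer: no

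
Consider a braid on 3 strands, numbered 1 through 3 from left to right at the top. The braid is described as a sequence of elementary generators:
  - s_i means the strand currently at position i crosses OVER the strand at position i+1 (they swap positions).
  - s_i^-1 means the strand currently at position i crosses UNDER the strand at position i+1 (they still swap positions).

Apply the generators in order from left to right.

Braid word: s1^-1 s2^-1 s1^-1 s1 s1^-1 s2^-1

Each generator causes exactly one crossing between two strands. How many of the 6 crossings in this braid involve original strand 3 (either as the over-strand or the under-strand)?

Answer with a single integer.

Answer: 4

Derivation:
Gen 1: crossing 1x2. Involves strand 3? no. Count so far: 0
Gen 2: crossing 1x3. Involves strand 3? yes. Count so far: 1
Gen 3: crossing 2x3. Involves strand 3? yes. Count so far: 2
Gen 4: crossing 3x2. Involves strand 3? yes. Count so far: 3
Gen 5: crossing 2x3. Involves strand 3? yes. Count so far: 4
Gen 6: crossing 2x1. Involves strand 3? no. Count so far: 4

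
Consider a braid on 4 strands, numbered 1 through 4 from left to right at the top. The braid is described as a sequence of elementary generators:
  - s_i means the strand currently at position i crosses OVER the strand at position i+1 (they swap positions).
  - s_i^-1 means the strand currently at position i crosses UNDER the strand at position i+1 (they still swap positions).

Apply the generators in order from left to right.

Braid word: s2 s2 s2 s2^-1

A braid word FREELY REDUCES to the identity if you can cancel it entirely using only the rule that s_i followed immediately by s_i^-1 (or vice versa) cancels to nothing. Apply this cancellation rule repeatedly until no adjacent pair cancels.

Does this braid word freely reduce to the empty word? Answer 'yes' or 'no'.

Answer: no

Derivation:
Gen 1 (s2): push. Stack: [s2]
Gen 2 (s2): push. Stack: [s2 s2]
Gen 3 (s2): push. Stack: [s2 s2 s2]
Gen 4 (s2^-1): cancels prior s2. Stack: [s2 s2]
Reduced word: s2 s2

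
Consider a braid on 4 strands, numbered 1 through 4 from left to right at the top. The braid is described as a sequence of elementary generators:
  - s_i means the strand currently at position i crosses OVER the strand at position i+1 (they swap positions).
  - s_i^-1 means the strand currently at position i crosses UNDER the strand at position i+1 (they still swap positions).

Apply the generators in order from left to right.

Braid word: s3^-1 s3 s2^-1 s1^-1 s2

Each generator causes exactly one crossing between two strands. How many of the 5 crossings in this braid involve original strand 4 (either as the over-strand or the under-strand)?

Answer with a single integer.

Answer: 2

Derivation:
Gen 1: crossing 3x4. Involves strand 4? yes. Count so far: 1
Gen 2: crossing 4x3. Involves strand 4? yes. Count so far: 2
Gen 3: crossing 2x3. Involves strand 4? no. Count so far: 2
Gen 4: crossing 1x3. Involves strand 4? no. Count so far: 2
Gen 5: crossing 1x2. Involves strand 4? no. Count so far: 2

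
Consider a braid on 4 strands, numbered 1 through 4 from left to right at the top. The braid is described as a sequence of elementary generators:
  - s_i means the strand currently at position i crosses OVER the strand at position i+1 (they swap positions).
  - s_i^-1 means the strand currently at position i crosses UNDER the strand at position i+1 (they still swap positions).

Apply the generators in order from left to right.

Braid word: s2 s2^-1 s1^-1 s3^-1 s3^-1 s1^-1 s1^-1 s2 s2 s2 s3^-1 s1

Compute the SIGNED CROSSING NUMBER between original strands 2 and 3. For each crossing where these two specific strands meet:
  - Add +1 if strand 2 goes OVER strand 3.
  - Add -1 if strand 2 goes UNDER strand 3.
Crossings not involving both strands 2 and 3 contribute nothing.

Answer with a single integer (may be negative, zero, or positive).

Gen 1: 2 over 3. Both 2&3? yes. Contrib: +1. Sum: 1
Gen 2: 3 under 2. Both 2&3? yes. Contrib: +1. Sum: 2
Gen 3: crossing 1x2. Both 2&3? no. Sum: 2
Gen 4: crossing 3x4. Both 2&3? no. Sum: 2
Gen 5: crossing 4x3. Both 2&3? no. Sum: 2
Gen 6: crossing 2x1. Both 2&3? no. Sum: 2
Gen 7: crossing 1x2. Both 2&3? no. Sum: 2
Gen 8: crossing 1x3. Both 2&3? no. Sum: 2
Gen 9: crossing 3x1. Both 2&3? no. Sum: 2
Gen 10: crossing 1x3. Both 2&3? no. Sum: 2
Gen 11: crossing 1x4. Both 2&3? no. Sum: 2
Gen 12: 2 over 3. Both 2&3? yes. Contrib: +1. Sum: 3

Answer: 3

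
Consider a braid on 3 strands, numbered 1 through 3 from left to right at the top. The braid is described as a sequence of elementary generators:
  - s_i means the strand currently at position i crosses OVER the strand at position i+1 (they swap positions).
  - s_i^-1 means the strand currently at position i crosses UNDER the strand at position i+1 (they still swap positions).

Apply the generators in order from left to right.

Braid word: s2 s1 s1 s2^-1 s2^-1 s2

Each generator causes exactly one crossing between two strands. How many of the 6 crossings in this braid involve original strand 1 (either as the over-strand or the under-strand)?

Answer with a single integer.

Gen 1: crossing 2x3. Involves strand 1? no. Count so far: 0
Gen 2: crossing 1x3. Involves strand 1? yes. Count so far: 1
Gen 3: crossing 3x1. Involves strand 1? yes. Count so far: 2
Gen 4: crossing 3x2. Involves strand 1? no. Count so far: 2
Gen 5: crossing 2x3. Involves strand 1? no. Count so far: 2
Gen 6: crossing 3x2. Involves strand 1? no. Count so far: 2

Answer: 2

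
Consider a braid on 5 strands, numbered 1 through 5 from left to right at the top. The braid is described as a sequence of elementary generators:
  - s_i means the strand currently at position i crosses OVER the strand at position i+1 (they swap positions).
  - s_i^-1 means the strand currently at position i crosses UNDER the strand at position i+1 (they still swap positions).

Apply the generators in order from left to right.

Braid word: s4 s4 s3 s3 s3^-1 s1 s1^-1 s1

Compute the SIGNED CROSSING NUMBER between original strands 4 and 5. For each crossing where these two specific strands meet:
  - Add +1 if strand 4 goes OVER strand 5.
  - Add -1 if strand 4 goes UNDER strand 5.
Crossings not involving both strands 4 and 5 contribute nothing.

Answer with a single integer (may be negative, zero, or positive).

Answer: 0

Derivation:
Gen 1: 4 over 5. Both 4&5? yes. Contrib: +1. Sum: 1
Gen 2: 5 over 4. Both 4&5? yes. Contrib: -1. Sum: 0
Gen 3: crossing 3x4. Both 4&5? no. Sum: 0
Gen 4: crossing 4x3. Both 4&5? no. Sum: 0
Gen 5: crossing 3x4. Both 4&5? no. Sum: 0
Gen 6: crossing 1x2. Both 4&5? no. Sum: 0
Gen 7: crossing 2x1. Both 4&5? no. Sum: 0
Gen 8: crossing 1x2. Both 4&5? no. Sum: 0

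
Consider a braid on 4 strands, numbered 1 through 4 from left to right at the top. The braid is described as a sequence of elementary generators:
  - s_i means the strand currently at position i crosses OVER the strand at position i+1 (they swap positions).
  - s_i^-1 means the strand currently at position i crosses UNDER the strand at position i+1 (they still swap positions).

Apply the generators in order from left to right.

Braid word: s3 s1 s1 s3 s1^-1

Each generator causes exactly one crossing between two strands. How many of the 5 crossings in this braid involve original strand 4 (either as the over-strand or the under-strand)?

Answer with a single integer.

Answer: 2

Derivation:
Gen 1: crossing 3x4. Involves strand 4? yes. Count so far: 1
Gen 2: crossing 1x2. Involves strand 4? no. Count so far: 1
Gen 3: crossing 2x1. Involves strand 4? no. Count so far: 1
Gen 4: crossing 4x3. Involves strand 4? yes. Count so far: 2
Gen 5: crossing 1x2. Involves strand 4? no. Count so far: 2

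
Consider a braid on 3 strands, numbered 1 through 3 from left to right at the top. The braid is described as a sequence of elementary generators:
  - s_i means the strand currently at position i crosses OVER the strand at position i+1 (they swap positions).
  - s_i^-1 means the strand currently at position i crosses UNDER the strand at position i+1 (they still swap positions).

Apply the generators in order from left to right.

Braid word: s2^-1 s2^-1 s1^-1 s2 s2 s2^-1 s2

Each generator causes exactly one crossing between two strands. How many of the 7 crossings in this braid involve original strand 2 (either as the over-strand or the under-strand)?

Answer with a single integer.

Answer: 3

Derivation:
Gen 1: crossing 2x3. Involves strand 2? yes. Count so far: 1
Gen 2: crossing 3x2. Involves strand 2? yes. Count so far: 2
Gen 3: crossing 1x2. Involves strand 2? yes. Count so far: 3
Gen 4: crossing 1x3. Involves strand 2? no. Count so far: 3
Gen 5: crossing 3x1. Involves strand 2? no. Count so far: 3
Gen 6: crossing 1x3. Involves strand 2? no. Count so far: 3
Gen 7: crossing 3x1. Involves strand 2? no. Count so far: 3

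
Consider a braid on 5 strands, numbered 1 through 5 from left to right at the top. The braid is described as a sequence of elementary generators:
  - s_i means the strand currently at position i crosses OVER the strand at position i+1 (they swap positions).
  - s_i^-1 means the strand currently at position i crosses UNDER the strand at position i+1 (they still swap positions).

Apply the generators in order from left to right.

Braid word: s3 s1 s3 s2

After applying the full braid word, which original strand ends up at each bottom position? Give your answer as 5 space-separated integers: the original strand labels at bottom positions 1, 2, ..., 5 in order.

Answer: 2 3 1 4 5

Derivation:
Gen 1 (s3): strand 3 crosses over strand 4. Perm now: [1 2 4 3 5]
Gen 2 (s1): strand 1 crosses over strand 2. Perm now: [2 1 4 3 5]
Gen 3 (s3): strand 4 crosses over strand 3. Perm now: [2 1 3 4 5]
Gen 4 (s2): strand 1 crosses over strand 3. Perm now: [2 3 1 4 5]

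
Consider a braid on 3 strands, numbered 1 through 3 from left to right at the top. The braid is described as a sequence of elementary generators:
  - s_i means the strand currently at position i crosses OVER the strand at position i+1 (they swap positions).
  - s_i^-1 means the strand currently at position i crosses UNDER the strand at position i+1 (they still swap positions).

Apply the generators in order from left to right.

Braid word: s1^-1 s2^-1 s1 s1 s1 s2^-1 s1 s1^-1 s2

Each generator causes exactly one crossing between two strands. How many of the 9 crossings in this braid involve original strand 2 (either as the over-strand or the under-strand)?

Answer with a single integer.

Answer: 6

Derivation:
Gen 1: crossing 1x2. Involves strand 2? yes. Count so far: 1
Gen 2: crossing 1x3. Involves strand 2? no. Count so far: 1
Gen 3: crossing 2x3. Involves strand 2? yes. Count so far: 2
Gen 4: crossing 3x2. Involves strand 2? yes. Count so far: 3
Gen 5: crossing 2x3. Involves strand 2? yes. Count so far: 4
Gen 6: crossing 2x1. Involves strand 2? yes. Count so far: 5
Gen 7: crossing 3x1. Involves strand 2? no. Count so far: 5
Gen 8: crossing 1x3. Involves strand 2? no. Count so far: 5
Gen 9: crossing 1x2. Involves strand 2? yes. Count so far: 6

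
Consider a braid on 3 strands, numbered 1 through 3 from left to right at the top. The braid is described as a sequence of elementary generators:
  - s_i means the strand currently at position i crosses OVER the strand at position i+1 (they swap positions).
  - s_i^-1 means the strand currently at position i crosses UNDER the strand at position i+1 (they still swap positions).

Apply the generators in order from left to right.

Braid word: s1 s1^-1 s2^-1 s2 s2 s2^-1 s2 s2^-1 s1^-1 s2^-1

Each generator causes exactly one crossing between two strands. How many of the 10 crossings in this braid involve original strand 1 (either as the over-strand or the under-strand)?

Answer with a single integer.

Answer: 4

Derivation:
Gen 1: crossing 1x2. Involves strand 1? yes. Count so far: 1
Gen 2: crossing 2x1. Involves strand 1? yes. Count so far: 2
Gen 3: crossing 2x3. Involves strand 1? no. Count so far: 2
Gen 4: crossing 3x2. Involves strand 1? no. Count so far: 2
Gen 5: crossing 2x3. Involves strand 1? no. Count so far: 2
Gen 6: crossing 3x2. Involves strand 1? no. Count so far: 2
Gen 7: crossing 2x3. Involves strand 1? no. Count so far: 2
Gen 8: crossing 3x2. Involves strand 1? no. Count so far: 2
Gen 9: crossing 1x2. Involves strand 1? yes. Count so far: 3
Gen 10: crossing 1x3. Involves strand 1? yes. Count so far: 4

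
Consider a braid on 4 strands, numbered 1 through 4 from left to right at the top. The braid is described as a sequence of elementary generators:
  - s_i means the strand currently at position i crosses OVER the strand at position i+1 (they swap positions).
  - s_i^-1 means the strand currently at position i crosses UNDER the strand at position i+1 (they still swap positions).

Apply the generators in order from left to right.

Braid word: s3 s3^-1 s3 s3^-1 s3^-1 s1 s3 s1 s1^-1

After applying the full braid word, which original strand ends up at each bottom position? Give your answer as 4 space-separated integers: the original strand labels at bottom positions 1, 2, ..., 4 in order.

Gen 1 (s3): strand 3 crosses over strand 4. Perm now: [1 2 4 3]
Gen 2 (s3^-1): strand 4 crosses under strand 3. Perm now: [1 2 3 4]
Gen 3 (s3): strand 3 crosses over strand 4. Perm now: [1 2 4 3]
Gen 4 (s3^-1): strand 4 crosses under strand 3. Perm now: [1 2 3 4]
Gen 5 (s3^-1): strand 3 crosses under strand 4. Perm now: [1 2 4 3]
Gen 6 (s1): strand 1 crosses over strand 2. Perm now: [2 1 4 3]
Gen 7 (s3): strand 4 crosses over strand 3. Perm now: [2 1 3 4]
Gen 8 (s1): strand 2 crosses over strand 1. Perm now: [1 2 3 4]
Gen 9 (s1^-1): strand 1 crosses under strand 2. Perm now: [2 1 3 4]

Answer: 2 1 3 4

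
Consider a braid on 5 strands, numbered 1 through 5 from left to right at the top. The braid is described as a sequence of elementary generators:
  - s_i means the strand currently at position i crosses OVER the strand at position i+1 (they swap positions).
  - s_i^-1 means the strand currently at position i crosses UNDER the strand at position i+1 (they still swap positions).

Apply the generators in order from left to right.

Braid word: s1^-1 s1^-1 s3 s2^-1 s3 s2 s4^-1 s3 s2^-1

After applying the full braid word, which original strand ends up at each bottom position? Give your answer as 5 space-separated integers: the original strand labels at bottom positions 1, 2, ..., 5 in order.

Answer: 1 5 3 4 2

Derivation:
Gen 1 (s1^-1): strand 1 crosses under strand 2. Perm now: [2 1 3 4 5]
Gen 2 (s1^-1): strand 2 crosses under strand 1. Perm now: [1 2 3 4 5]
Gen 3 (s3): strand 3 crosses over strand 4. Perm now: [1 2 4 3 5]
Gen 4 (s2^-1): strand 2 crosses under strand 4. Perm now: [1 4 2 3 5]
Gen 5 (s3): strand 2 crosses over strand 3. Perm now: [1 4 3 2 5]
Gen 6 (s2): strand 4 crosses over strand 3. Perm now: [1 3 4 2 5]
Gen 7 (s4^-1): strand 2 crosses under strand 5. Perm now: [1 3 4 5 2]
Gen 8 (s3): strand 4 crosses over strand 5. Perm now: [1 3 5 4 2]
Gen 9 (s2^-1): strand 3 crosses under strand 5. Perm now: [1 5 3 4 2]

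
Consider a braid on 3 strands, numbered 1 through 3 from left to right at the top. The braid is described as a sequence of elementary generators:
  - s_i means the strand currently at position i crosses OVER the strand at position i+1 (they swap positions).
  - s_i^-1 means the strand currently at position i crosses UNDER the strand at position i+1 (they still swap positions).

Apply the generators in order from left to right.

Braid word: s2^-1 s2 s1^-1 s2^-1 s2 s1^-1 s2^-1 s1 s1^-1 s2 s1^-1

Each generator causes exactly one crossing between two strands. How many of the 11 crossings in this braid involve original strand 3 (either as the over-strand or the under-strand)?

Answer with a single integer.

Answer: 8

Derivation:
Gen 1: crossing 2x3. Involves strand 3? yes. Count so far: 1
Gen 2: crossing 3x2. Involves strand 3? yes. Count so far: 2
Gen 3: crossing 1x2. Involves strand 3? no. Count so far: 2
Gen 4: crossing 1x3. Involves strand 3? yes. Count so far: 3
Gen 5: crossing 3x1. Involves strand 3? yes. Count so far: 4
Gen 6: crossing 2x1. Involves strand 3? no. Count so far: 4
Gen 7: crossing 2x3. Involves strand 3? yes. Count so far: 5
Gen 8: crossing 1x3. Involves strand 3? yes. Count so far: 6
Gen 9: crossing 3x1. Involves strand 3? yes. Count so far: 7
Gen 10: crossing 3x2. Involves strand 3? yes. Count so far: 8
Gen 11: crossing 1x2. Involves strand 3? no. Count so far: 8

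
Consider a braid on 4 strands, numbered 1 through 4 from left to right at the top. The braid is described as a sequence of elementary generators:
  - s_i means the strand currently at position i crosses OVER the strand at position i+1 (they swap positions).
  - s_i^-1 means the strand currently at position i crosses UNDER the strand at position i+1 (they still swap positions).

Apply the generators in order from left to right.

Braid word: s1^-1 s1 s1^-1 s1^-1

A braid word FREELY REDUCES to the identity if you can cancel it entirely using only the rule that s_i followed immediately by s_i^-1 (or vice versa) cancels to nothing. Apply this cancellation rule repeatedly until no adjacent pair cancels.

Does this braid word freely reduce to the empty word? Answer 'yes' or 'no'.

Gen 1 (s1^-1): push. Stack: [s1^-1]
Gen 2 (s1): cancels prior s1^-1. Stack: []
Gen 3 (s1^-1): push. Stack: [s1^-1]
Gen 4 (s1^-1): push. Stack: [s1^-1 s1^-1]
Reduced word: s1^-1 s1^-1

Answer: no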